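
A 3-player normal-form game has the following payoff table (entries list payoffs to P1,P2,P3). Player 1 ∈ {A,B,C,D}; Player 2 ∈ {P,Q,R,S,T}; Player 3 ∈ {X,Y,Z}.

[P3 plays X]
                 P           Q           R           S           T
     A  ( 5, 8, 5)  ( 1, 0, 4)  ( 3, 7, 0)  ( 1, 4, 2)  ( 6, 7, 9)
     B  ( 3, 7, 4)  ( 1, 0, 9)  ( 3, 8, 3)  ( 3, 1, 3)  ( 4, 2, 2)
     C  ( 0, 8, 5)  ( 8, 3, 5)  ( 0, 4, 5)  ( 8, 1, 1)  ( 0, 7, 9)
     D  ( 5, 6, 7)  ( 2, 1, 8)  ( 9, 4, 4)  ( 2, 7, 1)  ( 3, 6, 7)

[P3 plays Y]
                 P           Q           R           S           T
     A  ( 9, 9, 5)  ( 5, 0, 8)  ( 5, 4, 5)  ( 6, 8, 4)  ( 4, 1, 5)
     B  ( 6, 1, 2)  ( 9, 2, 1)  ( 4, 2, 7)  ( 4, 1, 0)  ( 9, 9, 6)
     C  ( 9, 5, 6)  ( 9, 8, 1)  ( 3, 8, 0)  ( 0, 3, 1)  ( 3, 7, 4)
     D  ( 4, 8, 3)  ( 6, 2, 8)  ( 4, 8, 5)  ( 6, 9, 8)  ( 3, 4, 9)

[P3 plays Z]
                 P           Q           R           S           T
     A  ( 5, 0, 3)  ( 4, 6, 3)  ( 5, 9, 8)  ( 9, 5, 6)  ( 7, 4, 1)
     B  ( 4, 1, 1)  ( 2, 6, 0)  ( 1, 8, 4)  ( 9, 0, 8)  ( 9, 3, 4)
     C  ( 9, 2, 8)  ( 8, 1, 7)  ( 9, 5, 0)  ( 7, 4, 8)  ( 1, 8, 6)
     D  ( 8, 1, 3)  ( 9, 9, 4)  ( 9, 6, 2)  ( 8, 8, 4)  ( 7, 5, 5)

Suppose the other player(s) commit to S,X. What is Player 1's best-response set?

u_1(A vs S,X) = 1
u_1(B vs S,X) = 3
u_1(C vs S,X) = 8
u_1(D vs S,X) = 2
max payoff 8 at {C}

argmax u_1 = {C}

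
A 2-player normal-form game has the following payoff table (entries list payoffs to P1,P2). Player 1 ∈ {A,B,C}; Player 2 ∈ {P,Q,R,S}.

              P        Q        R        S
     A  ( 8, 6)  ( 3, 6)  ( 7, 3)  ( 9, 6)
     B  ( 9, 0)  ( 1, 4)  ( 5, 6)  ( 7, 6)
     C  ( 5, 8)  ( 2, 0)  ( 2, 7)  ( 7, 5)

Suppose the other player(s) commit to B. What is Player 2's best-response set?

P2 best: {R,S}

u_2(P vs B) = 0
u_2(Q vs B) = 4
u_2(R vs B) = 6
u_2(S vs B) = 6
max payoff 6 at {R,S}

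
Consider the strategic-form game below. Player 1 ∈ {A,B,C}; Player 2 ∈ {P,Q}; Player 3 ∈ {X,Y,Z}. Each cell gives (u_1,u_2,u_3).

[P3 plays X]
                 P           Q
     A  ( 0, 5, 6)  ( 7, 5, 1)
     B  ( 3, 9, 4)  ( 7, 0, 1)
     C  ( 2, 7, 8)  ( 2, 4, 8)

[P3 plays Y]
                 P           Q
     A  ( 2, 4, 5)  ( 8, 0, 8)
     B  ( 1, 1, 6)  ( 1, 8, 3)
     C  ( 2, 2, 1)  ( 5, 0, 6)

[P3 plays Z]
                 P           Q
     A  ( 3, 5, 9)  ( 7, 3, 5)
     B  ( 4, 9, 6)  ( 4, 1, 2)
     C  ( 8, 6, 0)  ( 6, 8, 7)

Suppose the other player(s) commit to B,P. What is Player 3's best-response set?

u_3(X vs B,P) = 4
u_3(Y vs B,P) = 6
u_3(Z vs B,P) = 6
max payoff 6 at {Y,Z}

BR_3 = {Y,Z}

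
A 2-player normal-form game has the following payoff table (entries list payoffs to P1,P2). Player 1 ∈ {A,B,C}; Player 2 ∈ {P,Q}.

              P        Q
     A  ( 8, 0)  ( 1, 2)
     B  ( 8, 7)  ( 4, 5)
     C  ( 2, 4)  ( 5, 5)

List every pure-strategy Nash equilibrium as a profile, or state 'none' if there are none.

NE set: (B,P), (C,Q)

(A,P): not NE [P2→Q gives 2>0]
(A,Q): not NE [P1→C gives 5>1]
(B,P): NE
(B,Q): not NE [P1→C gives 5>4; P2→P gives 7>5]
(C,P): not NE [P1→B gives 8>2; P2→Q gives 5>4]
(C,Q): NE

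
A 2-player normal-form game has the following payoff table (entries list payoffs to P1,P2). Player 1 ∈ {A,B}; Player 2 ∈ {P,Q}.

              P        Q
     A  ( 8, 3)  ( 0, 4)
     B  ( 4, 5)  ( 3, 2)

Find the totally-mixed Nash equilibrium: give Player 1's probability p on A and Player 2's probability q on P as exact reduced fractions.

P1 indiff ⇒ q·8+(1-q)·0 = q·4+(1-q)·3 ⇒ q(4) = (1-q)(3) ⇒ q = 3/7
P2 indiff ⇒ p·3+(1-p)·5 = p·4+(1-p)·2 ⇒ p(-1) = (1-p)(-3) ⇒ p = 3/4

p=3/4, q=3/7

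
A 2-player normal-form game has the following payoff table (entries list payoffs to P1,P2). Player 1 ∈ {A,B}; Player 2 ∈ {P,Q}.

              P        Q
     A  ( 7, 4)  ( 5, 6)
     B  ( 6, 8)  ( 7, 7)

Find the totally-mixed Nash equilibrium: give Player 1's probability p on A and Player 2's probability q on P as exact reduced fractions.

P1 mixes 1/3 on A; P2 mixes 2/3 on P

P1 indiff ⇒ q·7+(1-q)·5 = q·6+(1-q)·7 ⇒ q(1) = (1-q)(2) ⇒ q = 2/3
P2 indiff ⇒ p·4+(1-p)·8 = p·6+(1-p)·7 ⇒ p(-2) = (1-p)(-1) ⇒ p = 1/3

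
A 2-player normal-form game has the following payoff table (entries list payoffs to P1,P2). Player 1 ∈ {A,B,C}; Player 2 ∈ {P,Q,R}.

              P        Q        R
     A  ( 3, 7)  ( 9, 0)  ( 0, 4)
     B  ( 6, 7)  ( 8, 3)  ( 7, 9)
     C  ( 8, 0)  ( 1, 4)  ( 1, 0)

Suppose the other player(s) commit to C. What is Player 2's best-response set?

argmax u_2 = {Q}

u_2(P vs C) = 0
u_2(Q vs C) = 4
u_2(R vs C) = 0
max payoff 4 at {Q}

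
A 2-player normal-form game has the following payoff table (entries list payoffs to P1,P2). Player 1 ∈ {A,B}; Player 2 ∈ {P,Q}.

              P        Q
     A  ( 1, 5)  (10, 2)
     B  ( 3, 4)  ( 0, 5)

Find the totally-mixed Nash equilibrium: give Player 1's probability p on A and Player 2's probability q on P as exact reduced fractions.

p=1/4, q=5/6

P1 indiff ⇒ q·1+(1-q)·10 = q·3+(1-q)·0 ⇒ q(-2) = (1-q)(-10) ⇒ q = 5/6
P2 indiff ⇒ p·5+(1-p)·4 = p·2+(1-p)·5 ⇒ p(3) = (1-p)(1) ⇒ p = 1/4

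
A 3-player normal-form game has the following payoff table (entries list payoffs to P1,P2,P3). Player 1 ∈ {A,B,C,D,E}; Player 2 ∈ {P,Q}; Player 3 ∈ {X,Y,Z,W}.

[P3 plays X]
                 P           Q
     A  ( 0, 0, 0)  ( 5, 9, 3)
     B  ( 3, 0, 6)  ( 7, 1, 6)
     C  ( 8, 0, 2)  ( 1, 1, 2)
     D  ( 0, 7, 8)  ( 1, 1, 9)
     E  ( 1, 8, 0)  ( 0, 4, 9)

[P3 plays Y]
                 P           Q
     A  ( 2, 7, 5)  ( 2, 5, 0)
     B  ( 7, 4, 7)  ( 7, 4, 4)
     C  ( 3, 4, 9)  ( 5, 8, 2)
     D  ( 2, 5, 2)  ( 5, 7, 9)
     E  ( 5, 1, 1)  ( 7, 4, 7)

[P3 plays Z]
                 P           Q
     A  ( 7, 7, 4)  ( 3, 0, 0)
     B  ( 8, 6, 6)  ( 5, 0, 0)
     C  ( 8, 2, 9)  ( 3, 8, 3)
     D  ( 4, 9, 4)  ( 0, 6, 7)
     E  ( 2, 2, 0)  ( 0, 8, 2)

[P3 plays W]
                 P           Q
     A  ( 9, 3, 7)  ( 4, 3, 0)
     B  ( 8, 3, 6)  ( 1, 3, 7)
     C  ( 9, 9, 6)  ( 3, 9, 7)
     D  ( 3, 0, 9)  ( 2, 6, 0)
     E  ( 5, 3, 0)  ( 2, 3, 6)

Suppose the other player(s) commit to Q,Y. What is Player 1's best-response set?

u_1(A vs Q,Y) = 2
u_1(B vs Q,Y) = 7
u_1(C vs Q,Y) = 5
u_1(D vs Q,Y) = 5
u_1(E vs Q,Y) = 7
max payoff 7 at {B,E}

argmax u_1 = {B,E}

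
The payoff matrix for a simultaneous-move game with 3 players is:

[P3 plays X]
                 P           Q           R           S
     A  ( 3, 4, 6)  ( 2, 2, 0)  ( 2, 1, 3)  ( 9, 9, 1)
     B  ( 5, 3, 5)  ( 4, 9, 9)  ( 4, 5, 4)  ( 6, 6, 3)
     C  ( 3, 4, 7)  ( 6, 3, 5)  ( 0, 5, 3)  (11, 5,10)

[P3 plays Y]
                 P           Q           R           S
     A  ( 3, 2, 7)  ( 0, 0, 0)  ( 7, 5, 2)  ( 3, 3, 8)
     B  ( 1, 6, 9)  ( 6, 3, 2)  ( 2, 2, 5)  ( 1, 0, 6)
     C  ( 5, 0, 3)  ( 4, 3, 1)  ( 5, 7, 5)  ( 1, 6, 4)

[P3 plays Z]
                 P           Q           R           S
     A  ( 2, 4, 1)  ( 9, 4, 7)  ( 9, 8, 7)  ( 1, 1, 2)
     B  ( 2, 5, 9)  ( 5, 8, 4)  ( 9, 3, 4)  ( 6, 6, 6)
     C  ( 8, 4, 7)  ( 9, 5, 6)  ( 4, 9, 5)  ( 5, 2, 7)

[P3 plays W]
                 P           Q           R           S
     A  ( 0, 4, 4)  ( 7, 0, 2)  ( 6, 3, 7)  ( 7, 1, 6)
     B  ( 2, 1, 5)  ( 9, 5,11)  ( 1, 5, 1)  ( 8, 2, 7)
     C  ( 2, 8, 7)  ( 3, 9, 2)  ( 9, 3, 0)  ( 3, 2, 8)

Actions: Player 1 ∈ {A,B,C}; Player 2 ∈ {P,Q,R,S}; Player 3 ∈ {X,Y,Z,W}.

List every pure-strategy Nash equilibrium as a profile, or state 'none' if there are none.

(A,P,X): not NE [P1→B gives 5>3; P2→S gives 9>4; P3→Y gives 7>6]
(A,P,Y): not NE [P1→C gives 5>3; P2→R gives 5>2]
(A,P,Z): not NE [P1→C gives 8>2; P2→R gives 8>4; P3→Y gives 7>1]
(A,P,W): not NE [P1→C gives 2>0; P3→Y gives 7>4]
(A,Q,X): not NE [P1→C gives 6>2; P2→S gives 9>2; P3→Z gives 7>0]
(A,Q,Y): not NE [P1→B gives 6>0; P2→R gives 5>0; P3→Z gives 7>0]
(A,Q,Z): not NE [P2→R gives 8>4]
(A,Q,W): not NE [P1→B gives 9>7; P2→P gives 4>0; P3→Z gives 7>2]
(A,R,X): not NE [P1→B gives 4>2; P2→S gives 9>1; P3→W gives 7>3]
(A,R,Y): not NE [P3→W gives 7>2]
(A,R,Z): NE
(A,R,W): not NE [P1→C gives 9>6; P2→P gives 4>3]
(A,S,X): not NE [P1→C gives 11>9; P3→Y gives 8>1]
(A,S,Y): not NE [P2→R gives 5>3]
(A,S,Z): not NE [P1→B gives 6>1; P2→R gives 8>1; P3→Y gives 8>2]
(A,S,W): not NE [P1→B gives 8>7; P2→P gives 4>1; P3→Y gives 8>6]
(B,P,X): not NE [P2→Q gives 9>3; P3→Z gives 9>5]
(B,P,Y): not NE [P1→C gives 5>1]
(B,P,Z): not NE [P1→C gives 8>2; P2→Q gives 8>5]
(B,P,W): not NE [P2→R gives 5>1; P3→Z gives 9>5]
(B,Q,X): not NE [P1→C gives 6>4; P3→W gives 11>9]
(B,Q,Y): not NE [P2→P gives 6>3; P3→W gives 11>2]
(B,Q,Z): not NE [P1→C gives 9>5; P3→W gives 11>4]
(B,Q,W): NE
(B,R,X): not NE [P2→Q gives 9>5; P3→Y gives 5>4]
(B,R,Y): not NE [P1→A gives 7>2; P2→P gives 6>2]
(B,R,Z): not NE [P2→Q gives 8>3; P3→Y gives 5>4]
(B,R,W): not NE [P1→C gives 9>1; P3→Y gives 5>1]
(B,S,X): not NE [P1→C gives 11>6; P2→Q gives 9>6; P3→W gives 7>3]
(B,S,Y): not NE [P1→A gives 3>1; P2→P gives 6>0; P3→W gives 7>6]
(B,S,Z): not NE [P2→Q gives 8>6; P3→W gives 7>6]
(B,S,W): not NE [P2→R gives 5>2]
(C,P,X): not NE [P1→B gives 5>3; P2→S gives 5>4]
(C,P,Y): not NE [P2→R gives 7>0; P3→W gives 7>3]
(C,P,Z): not NE [P2→R gives 9>4]
(C,P,W): not NE [P2→Q gives 9>8]
(C,Q,X): not NE [P2→S gives 5>3; P3→Z gives 6>5]
(C,Q,Y): not NE [P1→B gives 6>4; P2→R gives 7>3; P3→Z gives 6>1]
(C,Q,Z): not NE [P2→R gives 9>5]
(C,Q,W): not NE [P1→B gives 9>3; P3→Z gives 6>2]
(C,R,X): not NE [P1→B gives 4>0; P3→Z gives 5>3]
(C,R,Y): not NE [P1→A gives 7>5]
(C,R,Z): not NE [P1→B gives 9>4]
(C,R,W): not NE [P2→Q gives 9>3; P3→Z gives 5>0]
(C,S,X): NE
(C,S,Y): not NE [P1→A gives 3>1; P2→R gives 7>6; P3→X gives 10>4]
(C,S,Z): not NE [P1→B gives 6>5; P2→R gives 9>2; P3→X gives 10>7]
(C,S,W): not NE [P1→B gives 8>3; P2→Q gives 9>2; P3→X gives 10>8]

Nash profiles: (A,R,Z), (B,Q,W), (C,S,X)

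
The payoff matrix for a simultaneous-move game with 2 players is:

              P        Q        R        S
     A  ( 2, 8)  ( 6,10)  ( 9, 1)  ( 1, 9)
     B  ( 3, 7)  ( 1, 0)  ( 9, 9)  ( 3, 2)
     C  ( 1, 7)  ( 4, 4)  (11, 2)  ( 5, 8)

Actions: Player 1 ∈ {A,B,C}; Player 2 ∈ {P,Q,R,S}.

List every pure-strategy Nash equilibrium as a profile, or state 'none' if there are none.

(A,P): not NE [P1→B gives 3>2; P2→Q gives 10>8]
(A,Q): NE
(A,R): not NE [P1→C gives 11>9; P2→Q gives 10>1]
(A,S): not NE [P1→C gives 5>1; P2→Q gives 10>9]
(B,P): not NE [P2→R gives 9>7]
(B,Q): not NE [P1→A gives 6>1; P2→R gives 9>0]
(B,R): not NE [P1→C gives 11>9]
(B,S): not NE [P1→C gives 5>3; P2→R gives 9>2]
(C,P): not NE [P1→B gives 3>1; P2→S gives 8>7]
(C,Q): not NE [P1→A gives 6>4; P2→S gives 8>4]
(C,R): not NE [P2→S gives 8>2]
(C,S): NE

PSNE = {(A,Q), (C,S)}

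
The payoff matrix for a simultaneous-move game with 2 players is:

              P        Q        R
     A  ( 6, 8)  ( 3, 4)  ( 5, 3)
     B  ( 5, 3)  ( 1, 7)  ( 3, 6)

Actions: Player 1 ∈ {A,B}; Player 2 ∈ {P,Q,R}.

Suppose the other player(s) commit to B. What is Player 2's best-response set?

BR_2 = {Q}

u_2(P vs B) = 3
u_2(Q vs B) = 7
u_2(R vs B) = 6
max payoff 7 at {Q}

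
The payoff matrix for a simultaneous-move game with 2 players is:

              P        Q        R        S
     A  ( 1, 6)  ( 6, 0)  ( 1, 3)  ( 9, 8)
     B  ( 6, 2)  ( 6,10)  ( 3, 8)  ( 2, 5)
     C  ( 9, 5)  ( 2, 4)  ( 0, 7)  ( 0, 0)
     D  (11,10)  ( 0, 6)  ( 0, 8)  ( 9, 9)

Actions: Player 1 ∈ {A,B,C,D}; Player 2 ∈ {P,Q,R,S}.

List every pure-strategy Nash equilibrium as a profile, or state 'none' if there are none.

Nash profiles: (A,S), (B,Q), (D,P)

(A,P): not NE [P1→D gives 11>1; P2→S gives 8>6]
(A,Q): not NE [P2→S gives 8>0]
(A,R): not NE [P1→B gives 3>1; P2→S gives 8>3]
(A,S): NE
(B,P): not NE [P1→D gives 11>6; P2→Q gives 10>2]
(B,Q): NE
(B,R): not NE [P2→Q gives 10>8]
(B,S): not NE [P1→D gives 9>2; P2→Q gives 10>5]
(C,P): not NE [P1→D gives 11>9; P2→R gives 7>5]
(C,Q): not NE [P1→B gives 6>2; P2→R gives 7>4]
(C,R): not NE [P1→B gives 3>0]
(C,S): not NE [P1→D gives 9>0; P2→R gives 7>0]
(D,P): NE
(D,Q): not NE [P1→B gives 6>0; P2→P gives 10>6]
(D,R): not NE [P1→B gives 3>0; P2→P gives 10>8]
(D,S): not NE [P2→P gives 10>9]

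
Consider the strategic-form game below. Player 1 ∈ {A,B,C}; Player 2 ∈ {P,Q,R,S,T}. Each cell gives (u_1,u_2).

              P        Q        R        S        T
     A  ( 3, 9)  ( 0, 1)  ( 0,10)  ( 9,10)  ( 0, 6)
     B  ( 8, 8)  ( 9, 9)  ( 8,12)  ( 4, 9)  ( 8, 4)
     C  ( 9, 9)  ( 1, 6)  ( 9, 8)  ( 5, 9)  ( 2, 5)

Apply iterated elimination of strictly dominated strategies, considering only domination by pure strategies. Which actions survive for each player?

Remaining: P1:{A,C} P2:{P,R,S}

P2 drop Q (R beats it: A:10>1 B:12>9 C:8>6)
P2 drop T (P beats it: A:9>6 B:8>4 C:9>5)
P1 drop B (C beats it: P:9>8 R:9>8 S:5>4)
P1→{A,C} P2→{P,R,S}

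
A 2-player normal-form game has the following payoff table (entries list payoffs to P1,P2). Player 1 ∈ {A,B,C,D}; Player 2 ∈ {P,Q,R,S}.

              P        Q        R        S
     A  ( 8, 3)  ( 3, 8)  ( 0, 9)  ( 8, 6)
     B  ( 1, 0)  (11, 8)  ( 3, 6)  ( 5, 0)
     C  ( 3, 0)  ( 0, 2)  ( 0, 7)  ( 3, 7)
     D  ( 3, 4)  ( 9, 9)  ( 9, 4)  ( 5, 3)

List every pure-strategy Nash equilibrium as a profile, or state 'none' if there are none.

NE set: (B,Q)

(A,P): not NE [P2→R gives 9>3]
(A,Q): not NE [P1→B gives 11>3; P2→R gives 9>8]
(A,R): not NE [P1→D gives 9>0]
(A,S): not NE [P2→R gives 9>6]
(B,P): not NE [P1→A gives 8>1; P2→Q gives 8>0]
(B,Q): NE
(B,R): not NE [P1→D gives 9>3; P2→Q gives 8>6]
(B,S): not NE [P1→A gives 8>5; P2→Q gives 8>0]
(C,P): not NE [P1→A gives 8>3; P2→S gives 7>0]
(C,Q): not NE [P1→B gives 11>0; P2→S gives 7>2]
(C,R): not NE [P1→D gives 9>0]
(C,S): not NE [P1→A gives 8>3]
(D,P): not NE [P1→A gives 8>3; P2→Q gives 9>4]
(D,Q): not NE [P1→B gives 11>9]
(D,R): not NE [P2→Q gives 9>4]
(D,S): not NE [P1→A gives 8>5; P2→Q gives 9>3]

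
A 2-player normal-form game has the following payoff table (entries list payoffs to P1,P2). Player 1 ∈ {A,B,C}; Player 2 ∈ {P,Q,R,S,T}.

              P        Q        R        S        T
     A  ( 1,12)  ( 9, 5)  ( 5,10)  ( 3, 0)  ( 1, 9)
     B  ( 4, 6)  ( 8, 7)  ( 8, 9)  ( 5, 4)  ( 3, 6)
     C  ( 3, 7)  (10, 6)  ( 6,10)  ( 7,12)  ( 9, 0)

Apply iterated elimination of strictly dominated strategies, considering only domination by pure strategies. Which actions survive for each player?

P1 drop A (C beats it: P:3>1 Q:10>9 R:6>5 S:7>3 T:9>1)
P2 drop P (R beats it: B:9>6 C:10>7)
P2 drop Q (R beats it: B:9>7 C:10>6)
P2 drop T (R beats it: B:9>6 C:10>0)
P1→{B,C} P2→{R,S}

Survivors P1:{B,C} P2:{R,S}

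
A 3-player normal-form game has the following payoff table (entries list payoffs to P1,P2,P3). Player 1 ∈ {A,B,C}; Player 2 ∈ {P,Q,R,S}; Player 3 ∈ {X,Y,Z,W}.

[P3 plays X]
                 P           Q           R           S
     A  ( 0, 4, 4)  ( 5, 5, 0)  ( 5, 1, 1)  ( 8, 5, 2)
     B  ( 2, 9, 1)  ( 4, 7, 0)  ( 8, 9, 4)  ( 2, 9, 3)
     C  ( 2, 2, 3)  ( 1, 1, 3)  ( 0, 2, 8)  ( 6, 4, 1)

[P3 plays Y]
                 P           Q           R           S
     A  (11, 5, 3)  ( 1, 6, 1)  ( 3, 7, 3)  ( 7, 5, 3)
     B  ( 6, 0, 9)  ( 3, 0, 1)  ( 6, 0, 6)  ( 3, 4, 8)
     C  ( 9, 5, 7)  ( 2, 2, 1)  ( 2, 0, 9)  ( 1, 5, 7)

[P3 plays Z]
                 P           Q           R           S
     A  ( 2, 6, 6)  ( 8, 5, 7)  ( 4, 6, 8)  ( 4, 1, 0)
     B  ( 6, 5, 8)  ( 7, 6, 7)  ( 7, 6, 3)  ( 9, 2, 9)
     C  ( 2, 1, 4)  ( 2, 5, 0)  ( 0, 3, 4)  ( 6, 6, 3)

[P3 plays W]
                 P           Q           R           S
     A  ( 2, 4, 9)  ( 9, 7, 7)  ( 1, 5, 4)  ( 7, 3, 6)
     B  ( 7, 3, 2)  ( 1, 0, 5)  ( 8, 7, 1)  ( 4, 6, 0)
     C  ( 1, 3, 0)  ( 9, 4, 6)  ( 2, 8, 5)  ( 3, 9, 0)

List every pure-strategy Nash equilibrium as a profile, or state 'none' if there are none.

NE set: (A,Q,W)

(A,P,X): not NE [P1→C gives 2>0; P2→S gives 5>4; P3→W gives 9>4]
(A,P,Y): not NE [P2→R gives 7>5; P3→W gives 9>3]
(A,P,Z): not NE [P1→B gives 6>2; P3→W gives 9>6]
(A,P,W): not NE [P1→B gives 7>2; P2→Q gives 7>4]
(A,Q,X): not NE [P3→W gives 7>0]
(A,Q,Y): not NE [P1→B gives 3>1; P2→R gives 7>6; P3→W gives 7>1]
(A,Q,Z): not NE [P2→R gives 6>5]
(A,Q,W): NE
(A,R,X): not NE [P1→B gives 8>5; P2→S gives 5>1; P3→Z gives 8>1]
(A,R,Y): not NE [P1→B gives 6>3; P3→Z gives 8>3]
(A,R,Z): not NE [P1→B gives 7>4]
(A,R,W): not NE [P1→B gives 8>1; P2→Q gives 7>5; P3→Z gives 8>4]
(A,S,X): not NE [P3→W gives 6>2]
(A,S,Y): not NE [P2→R gives 7>5; P3→W gives 6>3]
(A,S,Z): not NE [P1→B gives 9>4; P2→R gives 6>1; P3→W gives 6>0]
(A,S,W): not NE [P2→Q gives 7>3]
(B,P,X): not NE [P3→Y gives 9>1]
(B,P,Y): not NE [P1→A gives 11>6; P2→S gives 4>0]
(B,P,Z): not NE [P2→R gives 6>5; P3→Y gives 9>8]
(B,P,W): not NE [P2→R gives 7>3; P3→Y gives 9>2]
(B,Q,X): not NE [P1→A gives 5>4; P2→S gives 9>7; P3→Z gives 7>0]
(B,Q,Y): not NE [P2→S gives 4>0; P3→Z gives 7>1]
(B,Q,Z): not NE [P1→A gives 8>7]
(B,Q,W): not NE [P1→C gives 9>1; P2→R gives 7>0; P3→Z gives 7>5]
(B,R,X): not NE [P3→Y gives 6>4]
(B,R,Y): not NE [P2→S gives 4>0]
(B,R,Z): not NE [P3→Y gives 6>3]
(B,R,W): not NE [P3→Y gives 6>1]
(B,S,X): not NE [P1→A gives 8>2; P3→Z gives 9>3]
(B,S,Y): not NE [P1→A gives 7>3; P3→Z gives 9>8]
(B,S,Z): not NE [P2→R gives 6>2]
(B,S,W): not NE [P1→A gives 7>4; P2→R gives 7>6; P3→Z gives 9>0]
(C,P,X): not NE [P2→S gives 4>2; P3→Y gives 7>3]
(C,P,Y): not NE [P1→A gives 11>9]
(C,P,Z): not NE [P1→B gives 6>2; P2→S gives 6>1; P3→Y gives 7>4]
(C,P,W): not NE [P1→B gives 7>1; P2→S gives 9>3; P3→Y gives 7>0]
(C,Q,X): not NE [P1→A gives 5>1; P2→S gives 4>1; P3→W gives 6>3]
(C,Q,Y): not NE [P1→B gives 3>2; P2→S gives 5>2; P3→W gives 6>1]
(C,Q,Z): not NE [P1→A gives 8>2; P2→S gives 6>5; P3→W gives 6>0]
(C,Q,W): not NE [P2→S gives 9>4]
(C,R,X): not NE [P1→B gives 8>0; P2→S gives 4>2; P3→Y gives 9>8]
(C,R,Y): not NE [P1→B gives 6>2; P2→S gives 5>0]
(C,R,Z): not NE [P1→B gives 7>0; P2→S gives 6>3; P3→Y gives 9>4]
(C,R,W): not NE [P1→B gives 8>2; P2→S gives 9>8; P3→Y gives 9>5]
(C,S,X): not NE [P1→A gives 8>6; P3→Y gives 7>1]
(C,S,Y): not NE [P1→A gives 7>1]
(C,S,Z): not NE [P1→B gives 9>6; P3→Y gives 7>3]
(C,S,W): not NE [P1→A gives 7>3; P3→Y gives 7>0]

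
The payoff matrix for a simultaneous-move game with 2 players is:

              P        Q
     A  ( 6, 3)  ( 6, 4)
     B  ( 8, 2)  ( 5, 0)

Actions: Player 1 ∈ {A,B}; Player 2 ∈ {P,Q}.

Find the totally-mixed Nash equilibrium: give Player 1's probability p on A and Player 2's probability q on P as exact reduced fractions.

P1 mixes 2/3 on A; P2 mixes 1/3 on P

P1 indiff ⇒ q·6+(1-q)·6 = q·8+(1-q)·5 ⇒ q(-2) = (1-q)(-1) ⇒ q = 1/3
P2 indiff ⇒ p·3+(1-p)·2 = p·4+(1-p)·0 ⇒ p(-1) = (1-p)(-2) ⇒ p = 2/3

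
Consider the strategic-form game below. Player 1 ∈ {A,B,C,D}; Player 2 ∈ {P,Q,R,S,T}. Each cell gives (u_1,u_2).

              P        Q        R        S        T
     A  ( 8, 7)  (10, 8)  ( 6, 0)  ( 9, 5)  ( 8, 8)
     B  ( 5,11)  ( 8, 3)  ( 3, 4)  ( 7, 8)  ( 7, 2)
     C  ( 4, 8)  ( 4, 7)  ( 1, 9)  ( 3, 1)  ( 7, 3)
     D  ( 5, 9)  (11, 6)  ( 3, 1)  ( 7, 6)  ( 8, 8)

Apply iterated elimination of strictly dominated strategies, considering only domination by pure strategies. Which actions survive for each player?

IESDS → P1:{A,D} P2:{P,Q,T}

P1 drop B (A beats it: P:8>5 Q:10>8 R:6>3 S:9>7 T:8>7)
P1 drop C (A beats it: P:8>4 Q:10>4 R:6>1 S:9>3 T:8>7)
P2 drop R (P beats it: A:7>0 D:9>1)
P2 drop S (P beats it: A:7>5 D:9>6)
P1→{A,D} P2→{P,Q,T}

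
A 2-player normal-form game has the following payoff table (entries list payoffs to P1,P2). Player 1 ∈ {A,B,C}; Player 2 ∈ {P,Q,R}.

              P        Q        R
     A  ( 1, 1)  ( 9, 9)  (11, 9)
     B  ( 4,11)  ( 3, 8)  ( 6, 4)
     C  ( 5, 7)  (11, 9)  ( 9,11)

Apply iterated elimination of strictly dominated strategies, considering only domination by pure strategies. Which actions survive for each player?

P1 drop B (C beats it: P:5>4 Q:11>3 R:9>6)
P2 drop P (Q beats it: A:9>1 C:9>7)
P1→{A,C} P2→{Q,R}

Survivors P1:{A,C} P2:{Q,R}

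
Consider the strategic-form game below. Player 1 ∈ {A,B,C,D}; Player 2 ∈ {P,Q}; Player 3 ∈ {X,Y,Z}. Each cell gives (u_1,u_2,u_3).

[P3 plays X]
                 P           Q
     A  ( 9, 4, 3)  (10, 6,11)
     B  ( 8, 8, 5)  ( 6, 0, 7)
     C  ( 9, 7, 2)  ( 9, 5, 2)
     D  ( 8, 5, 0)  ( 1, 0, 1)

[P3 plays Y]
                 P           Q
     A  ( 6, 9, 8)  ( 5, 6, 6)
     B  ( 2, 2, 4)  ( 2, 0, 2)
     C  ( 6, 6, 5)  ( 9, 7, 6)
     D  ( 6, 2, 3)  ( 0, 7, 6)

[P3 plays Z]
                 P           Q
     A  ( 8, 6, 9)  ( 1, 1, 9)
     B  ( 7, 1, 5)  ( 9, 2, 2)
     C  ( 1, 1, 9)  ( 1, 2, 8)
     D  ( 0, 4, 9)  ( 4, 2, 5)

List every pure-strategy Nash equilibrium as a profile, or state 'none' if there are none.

NE set: (A,P,Z), (A,Q,X)

(A,P,X): not NE [P2→Q gives 6>4; P3→Z gives 9>3]
(A,P,Y): not NE [P3→Z gives 9>8]
(A,P,Z): NE
(A,Q,X): NE
(A,Q,Y): not NE [P1→C gives 9>5; P2→P gives 9>6; P3→X gives 11>6]
(A,Q,Z): not NE [P1→B gives 9>1; P2→P gives 6>1; P3→X gives 11>9]
(B,P,X): not NE [P1→C gives 9>8]
(B,P,Y): not NE [P1→D gives 6>2; P3→Z gives 5>4]
(B,P,Z): not NE [P1→A gives 8>7; P2→Q gives 2>1]
(B,Q,X): not NE [P1→A gives 10>6; P2→P gives 8>0]
(B,Q,Y): not NE [P1→C gives 9>2; P2→P gives 2>0; P3→X gives 7>2]
(B,Q,Z): not NE [P3→X gives 7>2]
(C,P,X): not NE [P3→Z gives 9>2]
(C,P,Y): not NE [P2→Q gives 7>6; P3→Z gives 9>5]
(C,P,Z): not NE [P1→A gives 8>1; P2→Q gives 2>1]
(C,Q,X): not NE [P1→A gives 10>9; P2→P gives 7>5; P3→Z gives 8>2]
(C,Q,Y): not NE [P3→Z gives 8>6]
(C,Q,Z): not NE [P1→B gives 9>1]
(D,P,X): not NE [P1→C gives 9>8; P3→Z gives 9>0]
(D,P,Y): not NE [P2→Q gives 7>2; P3→Z gives 9>3]
(D,P,Z): not NE [P1→A gives 8>0]
(D,Q,X): not NE [P1→A gives 10>1; P2→P gives 5>0; P3→Y gives 6>1]
(D,Q,Y): not NE [P1→C gives 9>0]
(D,Q,Z): not NE [P1→B gives 9>4; P2→P gives 4>2; P3→Y gives 6>5]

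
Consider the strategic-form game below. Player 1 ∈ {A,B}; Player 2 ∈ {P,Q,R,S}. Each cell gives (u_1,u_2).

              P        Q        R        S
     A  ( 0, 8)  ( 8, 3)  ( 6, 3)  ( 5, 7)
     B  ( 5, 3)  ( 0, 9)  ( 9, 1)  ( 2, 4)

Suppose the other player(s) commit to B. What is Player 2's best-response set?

P2 best: {Q}

u_2(P vs B) = 3
u_2(Q vs B) = 9
u_2(R vs B) = 1
u_2(S vs B) = 4
max payoff 9 at {Q}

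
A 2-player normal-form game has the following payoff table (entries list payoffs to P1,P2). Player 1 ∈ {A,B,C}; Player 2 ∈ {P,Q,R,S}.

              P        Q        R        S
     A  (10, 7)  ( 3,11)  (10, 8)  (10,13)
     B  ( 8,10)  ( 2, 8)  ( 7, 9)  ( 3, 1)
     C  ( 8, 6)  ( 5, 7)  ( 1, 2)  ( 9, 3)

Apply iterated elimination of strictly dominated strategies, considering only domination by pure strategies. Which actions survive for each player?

Remaining: P1:{A,C} P2:{Q,S}

P1 drop B (A beats it: P:10>8 Q:3>2 R:10>7 S:10>3)
P2 drop P (Q beats it: A:11>7 C:7>6)
P2 drop R (Q beats it: A:11>8 C:7>2)
P1→{A,C} P2→{Q,S}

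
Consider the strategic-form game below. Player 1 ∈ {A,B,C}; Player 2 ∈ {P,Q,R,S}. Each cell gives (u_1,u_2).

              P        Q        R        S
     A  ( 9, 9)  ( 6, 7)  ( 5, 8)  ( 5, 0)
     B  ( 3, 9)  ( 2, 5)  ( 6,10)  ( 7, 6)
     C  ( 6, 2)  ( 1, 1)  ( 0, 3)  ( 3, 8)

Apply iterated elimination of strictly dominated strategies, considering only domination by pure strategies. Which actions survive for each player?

Survivors P1:{A,B} P2:{P,R}

P1 drop C (A beats it: P:9>6 Q:6>1 R:5>0 S:5>3)
P2 drop Q (P beats it: A:9>7 B:9>5)
P2 drop S (P beats it: A:9>0 B:9>6)
P1→{A,B} P2→{P,R}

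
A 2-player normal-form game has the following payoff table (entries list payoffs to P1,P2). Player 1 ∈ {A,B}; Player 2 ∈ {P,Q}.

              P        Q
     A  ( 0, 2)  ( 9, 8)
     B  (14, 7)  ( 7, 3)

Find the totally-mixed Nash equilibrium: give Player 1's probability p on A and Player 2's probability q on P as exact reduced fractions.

P1 mixes 2/5 on A; P2 mixes 1/8 on P

P1 indiff ⇒ q·0+(1-q)·9 = q·14+(1-q)·7 ⇒ q(-14) = (1-q)(-2) ⇒ q = 1/8
P2 indiff ⇒ p·2+(1-p)·7 = p·8+(1-p)·3 ⇒ p(-6) = (1-p)(-4) ⇒ p = 2/5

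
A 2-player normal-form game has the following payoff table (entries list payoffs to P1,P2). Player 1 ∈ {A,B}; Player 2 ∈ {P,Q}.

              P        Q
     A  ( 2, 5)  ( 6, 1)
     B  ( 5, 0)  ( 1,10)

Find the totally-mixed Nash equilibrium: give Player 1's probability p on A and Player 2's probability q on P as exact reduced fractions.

P1 mixes 5/7 on A; P2 mixes 5/8 on P

P1 indiff ⇒ q·2+(1-q)·6 = q·5+(1-q)·1 ⇒ q(-3) = (1-q)(-5) ⇒ q = 5/8
P2 indiff ⇒ p·5+(1-p)·0 = p·1+(1-p)·10 ⇒ p(4) = (1-p)(10) ⇒ p = 5/7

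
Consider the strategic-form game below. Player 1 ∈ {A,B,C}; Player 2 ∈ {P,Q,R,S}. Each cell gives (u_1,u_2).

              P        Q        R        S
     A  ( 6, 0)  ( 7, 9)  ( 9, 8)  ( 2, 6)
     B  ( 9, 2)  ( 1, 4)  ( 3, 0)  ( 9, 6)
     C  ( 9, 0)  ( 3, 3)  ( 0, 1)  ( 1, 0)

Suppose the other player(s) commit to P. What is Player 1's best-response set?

BR_1 = {B,C}

u_1(A vs P) = 6
u_1(B vs P) = 9
u_1(C vs P) = 9
max payoff 9 at {B,C}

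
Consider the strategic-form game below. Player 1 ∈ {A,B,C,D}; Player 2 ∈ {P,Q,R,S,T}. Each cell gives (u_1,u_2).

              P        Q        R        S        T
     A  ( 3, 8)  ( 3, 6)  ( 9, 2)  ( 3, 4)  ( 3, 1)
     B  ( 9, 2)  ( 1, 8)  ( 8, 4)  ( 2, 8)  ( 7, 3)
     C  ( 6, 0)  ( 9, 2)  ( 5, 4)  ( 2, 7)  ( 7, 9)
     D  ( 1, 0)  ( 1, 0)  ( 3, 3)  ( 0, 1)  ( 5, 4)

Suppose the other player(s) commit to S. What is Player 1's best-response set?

u_1(A vs S) = 3
u_1(B vs S) = 2
u_1(C vs S) = 2
u_1(D vs S) = 0
max payoff 3 at {A}

P1 best: {A}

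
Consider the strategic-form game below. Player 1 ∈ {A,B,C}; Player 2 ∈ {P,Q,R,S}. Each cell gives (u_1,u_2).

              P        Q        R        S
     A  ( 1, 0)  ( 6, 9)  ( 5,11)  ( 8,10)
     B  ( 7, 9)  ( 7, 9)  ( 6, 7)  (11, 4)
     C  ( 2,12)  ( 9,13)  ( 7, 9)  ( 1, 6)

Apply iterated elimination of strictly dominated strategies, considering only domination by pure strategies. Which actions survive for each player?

IESDS → P1:{B,C} P2:{P,Q}

P1 drop A (B beats it: P:7>1 Q:7>6 R:6>5 S:11>8)
P2 drop R (P beats it: B:9>7 C:12>9)
P2 drop S (P beats it: B:9>4 C:12>6)
P1→{B,C} P2→{P,Q}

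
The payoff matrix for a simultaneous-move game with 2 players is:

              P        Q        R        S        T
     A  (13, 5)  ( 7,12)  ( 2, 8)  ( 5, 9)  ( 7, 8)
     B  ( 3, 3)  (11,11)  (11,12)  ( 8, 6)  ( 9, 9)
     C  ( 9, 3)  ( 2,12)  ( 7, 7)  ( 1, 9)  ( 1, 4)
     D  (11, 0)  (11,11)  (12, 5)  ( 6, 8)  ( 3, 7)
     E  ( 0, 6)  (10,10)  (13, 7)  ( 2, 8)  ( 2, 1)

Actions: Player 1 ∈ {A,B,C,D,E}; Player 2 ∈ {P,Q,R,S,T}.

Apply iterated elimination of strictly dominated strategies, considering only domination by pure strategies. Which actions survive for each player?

Survivors P1:{B,D,E} P2:{Q,R}

P1 drop C (D beats it: P:11>9 Q:11>2 R:12>7 S:6>1 T:3>1)
P2 drop P (Q beats it: A:12>5 B:11>3 D:11>0 E:10>6)
P1 drop A (B beats it: Q:11>7 R:11>2 S:8>5 T:9>7)
P2 drop S (Q beats it: B:11>6 D:11>8 E:10>8)
P2 drop T (Q beats it: B:11>9 D:11>7 E:10>1)
P1→{B,D,E} P2→{Q,R}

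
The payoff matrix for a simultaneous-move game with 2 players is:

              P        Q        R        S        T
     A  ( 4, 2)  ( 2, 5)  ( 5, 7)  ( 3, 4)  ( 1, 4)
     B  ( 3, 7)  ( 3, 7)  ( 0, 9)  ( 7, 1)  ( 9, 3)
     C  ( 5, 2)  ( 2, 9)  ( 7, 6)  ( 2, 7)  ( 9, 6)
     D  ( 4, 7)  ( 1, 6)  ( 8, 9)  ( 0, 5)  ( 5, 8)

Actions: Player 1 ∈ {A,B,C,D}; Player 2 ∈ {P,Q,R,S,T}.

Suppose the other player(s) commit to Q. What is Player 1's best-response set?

u_1(A vs Q) = 2
u_1(B vs Q) = 3
u_1(C vs Q) = 2
u_1(D vs Q) = 1
max payoff 3 at {B}

P1 best: {B}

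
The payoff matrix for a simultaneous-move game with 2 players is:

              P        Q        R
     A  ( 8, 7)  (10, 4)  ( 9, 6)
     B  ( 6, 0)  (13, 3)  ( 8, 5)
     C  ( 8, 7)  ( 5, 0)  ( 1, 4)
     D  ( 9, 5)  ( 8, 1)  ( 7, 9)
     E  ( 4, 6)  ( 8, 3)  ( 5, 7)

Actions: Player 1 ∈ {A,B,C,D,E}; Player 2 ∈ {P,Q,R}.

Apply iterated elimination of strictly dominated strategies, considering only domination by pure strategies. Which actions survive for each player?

P1 drop C (D beats it: P:9>8 Q:8>5 R:7>1)
P1 drop E (A beats it: P:8>4 Q:10>8 R:9>5)
P2 drop Q (R beats it: A:6>4 B:5>3 D:9>1)
P1 drop B (A beats it: P:8>6 R:9>8)
P1→{A,D} P2→{P,R}

Remaining: P1:{A,D} P2:{P,R}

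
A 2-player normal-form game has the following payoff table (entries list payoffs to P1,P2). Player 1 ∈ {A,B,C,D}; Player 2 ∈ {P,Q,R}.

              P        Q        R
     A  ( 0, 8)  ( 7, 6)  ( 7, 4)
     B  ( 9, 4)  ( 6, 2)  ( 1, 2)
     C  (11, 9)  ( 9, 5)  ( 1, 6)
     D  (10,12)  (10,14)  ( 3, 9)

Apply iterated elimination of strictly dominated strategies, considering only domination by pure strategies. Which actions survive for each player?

IESDS → P1:{C,D} P2:{P,Q}

P1 drop B (D beats it: P:10>9 Q:10>6 R:3>1)
P2 drop R (P beats it: A:8>4 C:9>6 D:12>9)
P1 drop A (C beats it: P:11>0 Q:9>7)
P1→{C,D} P2→{P,Q}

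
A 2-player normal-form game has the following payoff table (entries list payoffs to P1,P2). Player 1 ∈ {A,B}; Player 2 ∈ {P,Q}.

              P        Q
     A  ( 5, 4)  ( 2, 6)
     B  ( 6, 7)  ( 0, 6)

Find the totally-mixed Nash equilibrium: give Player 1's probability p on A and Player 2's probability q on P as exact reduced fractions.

P1 indiff ⇒ q·5+(1-q)·2 = q·6+(1-q)·0 ⇒ q(-1) = (1-q)(-2) ⇒ q = 2/3
P2 indiff ⇒ p·4+(1-p)·7 = p·6+(1-p)·6 ⇒ p(-2) = (1-p)(-1) ⇒ p = 1/3

(p,q) = (1/3, 2/3)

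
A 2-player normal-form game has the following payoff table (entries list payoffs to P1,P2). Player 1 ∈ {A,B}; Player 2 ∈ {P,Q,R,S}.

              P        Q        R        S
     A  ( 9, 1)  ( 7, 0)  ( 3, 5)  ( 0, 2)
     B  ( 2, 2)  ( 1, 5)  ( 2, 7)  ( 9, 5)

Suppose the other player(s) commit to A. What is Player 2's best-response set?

u_2(P vs A) = 1
u_2(Q vs A) = 0
u_2(R vs A) = 5
u_2(S vs A) = 2
max payoff 5 at {R}

argmax u_2 = {R}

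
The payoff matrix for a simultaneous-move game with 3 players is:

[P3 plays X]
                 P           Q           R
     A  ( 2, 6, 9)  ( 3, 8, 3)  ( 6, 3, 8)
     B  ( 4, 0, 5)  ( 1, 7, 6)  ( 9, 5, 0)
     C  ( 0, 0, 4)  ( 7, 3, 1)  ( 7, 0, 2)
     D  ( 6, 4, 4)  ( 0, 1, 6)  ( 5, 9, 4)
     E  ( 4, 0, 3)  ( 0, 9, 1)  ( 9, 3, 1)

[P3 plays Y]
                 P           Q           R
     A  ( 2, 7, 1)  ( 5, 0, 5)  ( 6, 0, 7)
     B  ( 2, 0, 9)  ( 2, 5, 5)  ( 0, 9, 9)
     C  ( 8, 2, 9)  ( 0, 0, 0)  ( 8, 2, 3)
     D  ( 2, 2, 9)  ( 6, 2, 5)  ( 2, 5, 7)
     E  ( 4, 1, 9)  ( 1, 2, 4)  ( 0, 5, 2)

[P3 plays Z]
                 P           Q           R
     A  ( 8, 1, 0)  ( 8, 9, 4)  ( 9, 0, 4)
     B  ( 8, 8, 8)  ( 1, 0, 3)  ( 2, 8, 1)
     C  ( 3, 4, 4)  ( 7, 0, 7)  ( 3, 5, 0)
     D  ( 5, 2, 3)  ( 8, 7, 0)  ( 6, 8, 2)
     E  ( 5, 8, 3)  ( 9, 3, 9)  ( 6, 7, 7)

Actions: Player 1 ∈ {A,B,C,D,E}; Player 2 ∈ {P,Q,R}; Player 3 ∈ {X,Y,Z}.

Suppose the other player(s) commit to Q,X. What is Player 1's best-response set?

BR_1 = {C}

u_1(A vs Q,X) = 3
u_1(B vs Q,X) = 1
u_1(C vs Q,X) = 7
u_1(D vs Q,X) = 0
u_1(E vs Q,X) = 0
max payoff 7 at {C}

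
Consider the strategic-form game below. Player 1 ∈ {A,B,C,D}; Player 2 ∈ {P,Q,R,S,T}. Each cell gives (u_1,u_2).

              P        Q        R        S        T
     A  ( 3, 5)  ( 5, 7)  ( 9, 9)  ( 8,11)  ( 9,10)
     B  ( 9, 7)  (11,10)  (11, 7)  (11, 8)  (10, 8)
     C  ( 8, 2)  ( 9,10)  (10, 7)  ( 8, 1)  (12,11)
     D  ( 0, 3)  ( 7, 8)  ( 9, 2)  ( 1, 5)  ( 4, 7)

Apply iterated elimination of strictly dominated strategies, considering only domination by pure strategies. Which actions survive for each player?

Survivors P1:{B,C} P2:{Q,T}

P1 drop A (B beats it: P:9>3 Q:11>5 R:11>9 S:11>8 T:10>9)
P1 drop D (B beats it: P:9>0 Q:11>7 R:11>9 S:11>1 T:10>4)
P2 drop P (Q beats it: B:10>7 C:10>2)
P2 drop R (Q beats it: B:10>7 C:10>7)
P2 drop S (Q beats it: B:10>8 C:10>1)
P1→{B,C} P2→{Q,T}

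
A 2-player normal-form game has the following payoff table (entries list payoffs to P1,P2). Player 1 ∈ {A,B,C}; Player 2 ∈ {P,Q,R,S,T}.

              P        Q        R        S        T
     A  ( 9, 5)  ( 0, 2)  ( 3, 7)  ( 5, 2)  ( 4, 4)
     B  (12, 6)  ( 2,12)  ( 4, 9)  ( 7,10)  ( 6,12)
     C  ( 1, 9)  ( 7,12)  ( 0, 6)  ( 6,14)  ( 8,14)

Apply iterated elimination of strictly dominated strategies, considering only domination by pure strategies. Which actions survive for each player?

P1 drop A (B beats it: P:12>9 Q:2>0 R:4>3 S:7>5 T:6>4)
P2 drop P (Q beats it: B:12>6 C:12>9)
P2 drop R (Q beats it: B:12>9 C:12>6)
P1→{B,C} P2→{Q,S,T}

IESDS → P1:{B,C} P2:{Q,S,T}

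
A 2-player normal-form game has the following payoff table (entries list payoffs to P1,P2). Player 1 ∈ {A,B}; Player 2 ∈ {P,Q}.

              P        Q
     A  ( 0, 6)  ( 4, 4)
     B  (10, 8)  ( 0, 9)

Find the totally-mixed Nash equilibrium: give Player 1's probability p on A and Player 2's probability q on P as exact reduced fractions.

P1 indiff ⇒ q·0+(1-q)·4 = q·10+(1-q)·0 ⇒ q(-10) = (1-q)(-4) ⇒ q = 2/7
P2 indiff ⇒ p·6+(1-p)·8 = p·4+(1-p)·9 ⇒ p(2) = (1-p)(1) ⇒ p = 1/3

P1 mixes 1/3 on A; P2 mixes 2/7 on P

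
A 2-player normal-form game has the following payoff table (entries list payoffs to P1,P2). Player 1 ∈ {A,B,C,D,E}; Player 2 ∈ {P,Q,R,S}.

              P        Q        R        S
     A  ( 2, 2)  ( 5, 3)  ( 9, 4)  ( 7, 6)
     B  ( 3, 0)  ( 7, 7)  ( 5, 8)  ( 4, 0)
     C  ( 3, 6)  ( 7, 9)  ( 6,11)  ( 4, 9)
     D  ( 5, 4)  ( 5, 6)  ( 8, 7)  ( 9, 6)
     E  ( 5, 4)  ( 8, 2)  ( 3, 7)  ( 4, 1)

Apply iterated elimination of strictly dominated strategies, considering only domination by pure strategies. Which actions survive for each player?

P2 drop P (R beats it: A:4>2 B:8>0 C:11>6 D:7>4 E:7>4)
P2 drop Q (R beats it: A:4>3 B:8>7 C:11>9 D:7>6 E:7>2)
P1 drop B (A beats it: R:9>5 S:7>4)
P1 drop C (A beats it: R:9>6 S:7>4)
P1 drop E (A beats it: R:9>3 S:7>4)
P1→{A,D} P2→{R,S}

Remaining: P1:{A,D} P2:{R,S}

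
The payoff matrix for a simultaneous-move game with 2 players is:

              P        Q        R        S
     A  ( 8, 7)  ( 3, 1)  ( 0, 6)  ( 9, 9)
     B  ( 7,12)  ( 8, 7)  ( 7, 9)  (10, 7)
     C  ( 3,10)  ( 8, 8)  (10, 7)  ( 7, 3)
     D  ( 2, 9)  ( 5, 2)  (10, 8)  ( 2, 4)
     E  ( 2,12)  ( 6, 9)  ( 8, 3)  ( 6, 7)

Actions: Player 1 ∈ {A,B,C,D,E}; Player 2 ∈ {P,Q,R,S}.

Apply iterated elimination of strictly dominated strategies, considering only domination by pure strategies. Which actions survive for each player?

Remaining: P1:{A,B} P2:{P,S}

P1 drop E (C beats it: P:3>2 Q:8>6 R:10>8 S:7>6)
P2 drop Q (P beats it: A:7>1 B:12>7 C:10>8 D:9>2)
P2 drop R (P beats it: A:7>6 B:12>9 C:10>7 D:9>8)
P1 drop C (A beats it: P:8>3 S:9>7)
P1 drop D (A beats it: P:8>2 S:9>2)
P1→{A,B} P2→{P,S}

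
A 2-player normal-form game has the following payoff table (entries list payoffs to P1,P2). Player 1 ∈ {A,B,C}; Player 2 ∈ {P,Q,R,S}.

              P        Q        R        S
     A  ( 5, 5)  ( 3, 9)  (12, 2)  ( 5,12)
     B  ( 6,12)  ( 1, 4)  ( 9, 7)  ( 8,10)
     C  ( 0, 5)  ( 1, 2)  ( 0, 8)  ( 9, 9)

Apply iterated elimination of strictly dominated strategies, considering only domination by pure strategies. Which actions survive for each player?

Survivors P1:{B,C} P2:{P,S}

P2 drop Q (S beats it: A:12>9 B:10>4 C:9>2)
P2 drop R (S beats it: A:12>2 B:10>7 C:9>8)
P1 drop A (B beats it: P:6>5 S:8>5)
P1→{B,C} P2→{P,S}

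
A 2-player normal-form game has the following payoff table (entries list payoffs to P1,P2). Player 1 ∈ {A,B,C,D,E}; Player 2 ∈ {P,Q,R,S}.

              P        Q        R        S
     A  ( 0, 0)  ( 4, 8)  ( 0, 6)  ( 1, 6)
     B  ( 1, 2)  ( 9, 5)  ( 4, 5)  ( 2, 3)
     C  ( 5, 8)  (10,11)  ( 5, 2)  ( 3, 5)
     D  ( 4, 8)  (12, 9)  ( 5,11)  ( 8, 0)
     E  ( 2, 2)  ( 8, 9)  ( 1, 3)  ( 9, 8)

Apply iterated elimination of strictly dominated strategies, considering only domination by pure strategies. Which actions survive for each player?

IESDS → P1:{C,D} P2:{Q,R}

P1 drop A (B beats it: P:1>0 Q:9>4 R:4>0 S:2>1)
P1 drop B (C beats it: P:5>1 Q:10>9 R:5>4 S:3>2)
P2 drop P (Q beats it: C:11>8 D:9>8 E:9>2)
P2 drop S (Q beats it: C:11>5 D:9>0 E:9>8)
P1 drop E (C beats it: Q:10>8 R:5>1)
P1→{C,D} P2→{Q,R}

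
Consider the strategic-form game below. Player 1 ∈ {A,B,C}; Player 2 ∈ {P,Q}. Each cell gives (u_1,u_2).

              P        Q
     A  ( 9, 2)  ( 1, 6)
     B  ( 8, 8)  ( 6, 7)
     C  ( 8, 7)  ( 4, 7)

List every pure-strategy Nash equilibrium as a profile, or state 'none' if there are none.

(A,P): not NE [P2→Q gives 6>2]
(A,Q): not NE [P1→B gives 6>1]
(B,P): not NE [P1→A gives 9>8]
(B,Q): not NE [P2→P gives 8>7]
(C,P): not NE [P1→A gives 9>8]
(C,Q): not NE [P1→B gives 6>4]

PSNE: ∅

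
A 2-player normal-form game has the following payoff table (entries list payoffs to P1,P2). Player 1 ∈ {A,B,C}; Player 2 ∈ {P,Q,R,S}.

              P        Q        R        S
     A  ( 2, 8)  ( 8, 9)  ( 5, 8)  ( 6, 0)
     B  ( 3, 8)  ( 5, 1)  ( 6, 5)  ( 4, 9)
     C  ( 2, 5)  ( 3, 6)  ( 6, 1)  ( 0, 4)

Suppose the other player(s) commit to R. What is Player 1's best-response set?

BR_1 = {B,C}

u_1(A vs R) = 5
u_1(B vs R) = 6
u_1(C vs R) = 6
max payoff 6 at {B,C}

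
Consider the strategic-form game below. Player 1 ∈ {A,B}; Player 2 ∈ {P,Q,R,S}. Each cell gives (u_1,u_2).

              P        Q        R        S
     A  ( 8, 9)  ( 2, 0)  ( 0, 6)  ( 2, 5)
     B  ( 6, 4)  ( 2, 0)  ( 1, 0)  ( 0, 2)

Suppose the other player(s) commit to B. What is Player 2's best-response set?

u_2(P vs B) = 4
u_2(Q vs B) = 0
u_2(R vs B) = 0
u_2(S vs B) = 2
max payoff 4 at {P}

P2 best: {P}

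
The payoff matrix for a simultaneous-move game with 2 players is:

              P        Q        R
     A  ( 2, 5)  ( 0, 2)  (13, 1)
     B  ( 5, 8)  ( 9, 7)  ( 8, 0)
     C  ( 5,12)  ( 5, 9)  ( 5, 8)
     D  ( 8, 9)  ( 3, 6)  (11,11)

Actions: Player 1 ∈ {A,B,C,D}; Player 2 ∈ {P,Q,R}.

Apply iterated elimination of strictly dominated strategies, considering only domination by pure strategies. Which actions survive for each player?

IESDS → P1:{A,D} P2:{P,R}

P2 drop Q (P beats it: A:5>2 B:8>7 C:12>9 D:9>6)
P1 drop B (D beats it: P:8>5 R:11>8)
P1 drop C (D beats it: P:8>5 R:11>5)
P1→{A,D} P2→{P,R}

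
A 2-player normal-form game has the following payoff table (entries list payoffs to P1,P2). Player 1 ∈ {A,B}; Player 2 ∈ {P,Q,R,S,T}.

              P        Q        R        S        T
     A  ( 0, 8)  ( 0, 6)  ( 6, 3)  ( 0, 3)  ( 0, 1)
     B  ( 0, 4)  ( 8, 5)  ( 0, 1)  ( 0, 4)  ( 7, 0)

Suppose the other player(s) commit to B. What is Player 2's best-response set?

argmax u_2 = {Q}

u_2(P vs B) = 4
u_2(Q vs B) = 5
u_2(R vs B) = 1
u_2(S vs B) = 4
u_2(T vs B) = 0
max payoff 5 at {Q}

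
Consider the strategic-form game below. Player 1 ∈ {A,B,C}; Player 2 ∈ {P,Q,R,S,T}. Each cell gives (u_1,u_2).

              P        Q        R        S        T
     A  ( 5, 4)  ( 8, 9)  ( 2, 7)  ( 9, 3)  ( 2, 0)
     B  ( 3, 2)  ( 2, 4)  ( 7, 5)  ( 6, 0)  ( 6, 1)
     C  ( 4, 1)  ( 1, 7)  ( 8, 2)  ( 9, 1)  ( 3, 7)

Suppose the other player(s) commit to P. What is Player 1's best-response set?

u_1(A vs P) = 5
u_1(B vs P) = 3
u_1(C vs P) = 4
max payoff 5 at {A}

BR_1 = {A}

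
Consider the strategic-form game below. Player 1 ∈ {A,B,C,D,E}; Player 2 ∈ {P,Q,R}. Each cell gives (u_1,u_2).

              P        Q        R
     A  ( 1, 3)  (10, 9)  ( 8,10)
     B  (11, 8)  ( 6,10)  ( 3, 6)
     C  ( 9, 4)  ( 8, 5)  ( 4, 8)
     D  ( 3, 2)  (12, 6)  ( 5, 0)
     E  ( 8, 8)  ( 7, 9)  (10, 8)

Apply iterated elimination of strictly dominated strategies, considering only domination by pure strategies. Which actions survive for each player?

P2 drop P (Q beats it: A:9>3 B:10>8 C:5>4 D:6>2 E:9>8)
P1 drop B (A beats it: Q:10>6 R:8>3)
P1 drop C (A beats it: Q:10>8 R:8>4)
P1→{A,D,E} P2→{Q,R}

Remaining: P1:{A,D,E} P2:{Q,R}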